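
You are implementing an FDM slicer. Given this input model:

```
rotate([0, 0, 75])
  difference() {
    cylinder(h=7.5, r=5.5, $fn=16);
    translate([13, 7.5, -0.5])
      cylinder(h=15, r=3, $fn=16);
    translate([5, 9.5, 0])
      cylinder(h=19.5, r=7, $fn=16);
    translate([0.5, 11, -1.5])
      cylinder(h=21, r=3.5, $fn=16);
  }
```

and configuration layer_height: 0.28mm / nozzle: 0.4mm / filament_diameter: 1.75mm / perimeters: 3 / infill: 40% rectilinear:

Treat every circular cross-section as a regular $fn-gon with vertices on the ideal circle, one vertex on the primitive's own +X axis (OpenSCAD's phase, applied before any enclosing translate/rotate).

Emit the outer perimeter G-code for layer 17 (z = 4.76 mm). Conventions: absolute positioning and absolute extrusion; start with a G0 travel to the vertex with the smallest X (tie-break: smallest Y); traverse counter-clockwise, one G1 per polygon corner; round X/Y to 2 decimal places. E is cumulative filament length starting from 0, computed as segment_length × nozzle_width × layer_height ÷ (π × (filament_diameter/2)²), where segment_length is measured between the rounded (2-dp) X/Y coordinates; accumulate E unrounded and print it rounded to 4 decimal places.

At z = 4.76 mm: the r=5.5 cylinder gives a regular 16-gon of circumradius 5.5 (constant along its height); the r=3 cylinder at (13, 7.5) contributes a regular 16-gon of circumradius 3; the r=7 cylinder at (5, 9.5) gives a regular 16-gon of circumradius 7 (constant along its height); the cylinder at (0.5, 11): section is a regular 16-gon, circumradius r=3.5; Subtracting the remaining from the first: starting from the r=5.5 cylinder, the r=3 cylinder at (13, 7.5) misses the remaining region (no effect); the r=7 cylinder at (5, 9.5) partially overlaps it — only the 6.54 mm² overlap (of its 150.01 mm²) is removed, clipping the outline; the r=3.5 cylinder at (0.5, 11) misses the remaining region (no effect) — 1 connected region; (whole slice rotated 75° about Z — lengths, areas and connectivity unchanged). The outline is a single polygon with 17 vertices. Extrusion per mm of travel: 0.4 × 0.28 / (π × 0.875²) = 0.046564. Accumulating E over each segment gives final E = 1.5903.

G0 X-5.45 Y-0.72 Z4.76
G1 X-4.76 Y-2.75 E0.0998
G1 X-3.35 Y-4.36 E0.1995
G1 X-1.42 Y-5.31 E0.2997
G1 X0.72 Y-5.45 E0.3995
G1 X2.75 Y-4.76 E0.4994
G1 X4.36 Y-3.35 E0.5990
G1 X5.31 Y-1.42 E0.6992
G1 X5.45 Y0.72 E0.7990
G1 X4.76 Y2.75 E0.8989
G1 X3.35 Y4.36 E0.9985
G1 X1.42 Y5.31 E1.0987
G1 X-0.72 Y5.45 E1.1986
G1 X-1.22 Y5.28 E1.2231
G1 X-2.33 Y3.03 E1.3400
G1 X-4.38 Y1.23 E1.4670
G1 X-5.35 Y0.90 E1.5147
G1 X-5.45 Y-0.72 E1.5903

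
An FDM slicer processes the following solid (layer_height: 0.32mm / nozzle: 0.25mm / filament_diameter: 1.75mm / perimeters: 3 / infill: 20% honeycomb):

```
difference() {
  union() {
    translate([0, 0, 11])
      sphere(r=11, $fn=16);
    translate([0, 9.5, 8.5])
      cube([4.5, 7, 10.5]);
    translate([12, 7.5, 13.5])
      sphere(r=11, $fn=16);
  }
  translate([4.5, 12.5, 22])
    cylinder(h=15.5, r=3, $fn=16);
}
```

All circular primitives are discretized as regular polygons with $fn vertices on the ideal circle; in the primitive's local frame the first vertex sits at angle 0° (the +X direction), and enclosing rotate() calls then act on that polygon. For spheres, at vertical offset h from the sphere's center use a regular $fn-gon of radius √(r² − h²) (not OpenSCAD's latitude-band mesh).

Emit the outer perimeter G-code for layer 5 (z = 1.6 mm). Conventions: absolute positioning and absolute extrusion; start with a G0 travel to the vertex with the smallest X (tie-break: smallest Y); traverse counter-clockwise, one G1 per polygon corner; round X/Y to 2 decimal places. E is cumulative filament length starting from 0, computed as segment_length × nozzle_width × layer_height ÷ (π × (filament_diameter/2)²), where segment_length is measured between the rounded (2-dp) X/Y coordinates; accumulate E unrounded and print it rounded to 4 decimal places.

At z = 1.6 mm: the r=11 sphere contributes a regular 16-gon of circumradius √(11²−9.4²) = 5.713; the cube at (0, 9.5) is not intersected at this z (z outside [8.5, 19]); the sphere at (12, 7.5) does not reach this height (|z−center|=11.900 > r=11); Merging all regions: only the r=11 sphere is present, so the union is just that shape — 1 connected region; the cylinder at (4.5, 12.5) is not intersected at this z (z outside [22, 37.5]); Taking the first minus the rest: none of the subtracted shapes is present at this height, so the result so far is unchanged — 1 connected region. The outline is a single polygon with 16 vertices. Extrusion per mm of travel: 0.25 × 0.32 / (π × 0.875²) = 0.033260. Accumulating E over each segment gives final E = 1.1864.

G0 X-5.71 Y0.00 Z1.60
G1 X-5.28 Y-2.19 E0.0742
G1 X-4.04 Y-4.04 E0.1483
G1 X-2.19 Y-5.28 E0.2224
G1 X0.00 Y-5.71 E0.2966
G1 X2.19 Y-5.28 E0.3708
G1 X4.04 Y-4.04 E0.4449
G1 X5.28 Y-2.19 E0.5190
G1 X5.71 Y0.00 E0.5932
G1 X5.28 Y2.19 E0.6675
G1 X4.04 Y4.04 E0.7415
G1 X2.19 Y5.28 E0.8156
G1 X0.00 Y5.71 E0.8898
G1 X-2.19 Y5.28 E0.9641
G1 X-4.04 Y4.04 E1.0381
G1 X-5.28 Y2.19 E1.1122
G1 X-5.71 Y0.00 E1.1864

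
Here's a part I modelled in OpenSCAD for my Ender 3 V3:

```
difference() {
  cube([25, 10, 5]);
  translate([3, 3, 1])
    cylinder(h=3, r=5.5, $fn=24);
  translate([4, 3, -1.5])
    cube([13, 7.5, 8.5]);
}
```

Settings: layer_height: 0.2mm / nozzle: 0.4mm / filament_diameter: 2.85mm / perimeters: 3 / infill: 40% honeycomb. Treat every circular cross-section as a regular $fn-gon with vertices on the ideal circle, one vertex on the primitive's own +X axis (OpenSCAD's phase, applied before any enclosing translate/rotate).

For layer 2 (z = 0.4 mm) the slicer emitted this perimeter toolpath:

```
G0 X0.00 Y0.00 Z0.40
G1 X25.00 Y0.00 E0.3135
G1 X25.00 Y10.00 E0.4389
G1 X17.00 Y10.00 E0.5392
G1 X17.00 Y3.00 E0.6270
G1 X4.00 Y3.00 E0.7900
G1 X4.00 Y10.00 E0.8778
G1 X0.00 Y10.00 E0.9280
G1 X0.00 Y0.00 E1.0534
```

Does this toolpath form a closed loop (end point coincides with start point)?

yes

Start point (G0): (0.00, 0.00). End point (last G1): the path returns to the start — closed.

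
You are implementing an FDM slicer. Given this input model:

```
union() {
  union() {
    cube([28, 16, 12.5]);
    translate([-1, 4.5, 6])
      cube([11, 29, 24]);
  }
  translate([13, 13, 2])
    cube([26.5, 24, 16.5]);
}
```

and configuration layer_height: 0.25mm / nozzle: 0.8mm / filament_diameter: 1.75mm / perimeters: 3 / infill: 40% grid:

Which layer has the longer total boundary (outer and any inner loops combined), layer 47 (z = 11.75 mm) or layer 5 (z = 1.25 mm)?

Layer 47 (z = 11.75): the cube (footprint 28×16) is included at this height (perimeter 88.00 mm); the cube at (-1, 4.5) (footprint 11×29) is included at this height (perimeter 80.00 mm); Merging all regions: the regions partially overlap (shared area 115.00 mm²), so the edge portions inside another operand are dropped and the merged outline is re-measured after clipping — boundary = 125.00 mm; the 26.5×24 cube at (13, 13) contributes its full rectangle (perimeter 101.00 mm); Combining (union): the regions partially overlap (shared area 45.00 mm²), so the edge portions inside another operand are dropped and the merged outline is re-measured after clipping — boundary = 190.00 mm. So its perimeter = 190.00 mm. Layer 5 (z = 1.25): the cube (footprint 28×16) is included at this height (perimeter 88.00 mm); the cube at (-1, 4.5) does not reach this height (z outside [6, 30]); Merging all regions: only the 28×16 cube is present, so the union is just that shape — boundary = 88.00 mm; the cube at (13, 13) is not intersected at this z (z outside [2, 18.5]); Taking the union: only that combined region is present, so the union is just that shape — boundary = 88.00 mm. So its perimeter = 88.00 mm. Layer 47 is larger (190.00 vs 88.00 mm).

layer 47 (z = 11.75 mm)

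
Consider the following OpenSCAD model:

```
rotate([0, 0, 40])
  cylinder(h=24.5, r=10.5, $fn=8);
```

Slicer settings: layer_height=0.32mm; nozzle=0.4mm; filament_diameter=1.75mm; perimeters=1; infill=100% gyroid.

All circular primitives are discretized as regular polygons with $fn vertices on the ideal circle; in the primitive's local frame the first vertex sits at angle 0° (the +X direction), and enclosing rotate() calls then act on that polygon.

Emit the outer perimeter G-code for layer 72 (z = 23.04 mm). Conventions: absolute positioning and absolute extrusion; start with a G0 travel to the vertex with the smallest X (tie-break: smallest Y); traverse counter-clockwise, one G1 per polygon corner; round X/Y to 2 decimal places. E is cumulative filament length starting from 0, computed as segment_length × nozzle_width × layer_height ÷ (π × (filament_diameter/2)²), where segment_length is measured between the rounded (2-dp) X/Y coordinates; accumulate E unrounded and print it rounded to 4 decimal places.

At z = 23.04 mm: the r=10.5 cylinder contributes a regular 8-gon of circumradius 10.5; (whole slice rotated 40° about Z — lengths, areas and connectivity unchanged). The outline is a single polygon with 8 vertices. Extrusion per mm of travel: 0.4 × 0.32 / (π × 0.875²) = 0.053216. Accumulating E over each segment gives final E = 3.4210.

G0 X-10.46 Y0.92 Z23.04
G1 X-8.04 Y-6.75 E0.4280
G1 X-0.92 Y-10.46 E0.8553
G1 X6.75 Y-8.04 E1.2833
G1 X10.46 Y-0.92 E1.7105
G1 X8.04 Y6.75 E2.1385
G1 X0.92 Y10.46 E2.5658
G1 X-6.75 Y8.04 E2.9938
G1 X-10.46 Y0.92 E3.4210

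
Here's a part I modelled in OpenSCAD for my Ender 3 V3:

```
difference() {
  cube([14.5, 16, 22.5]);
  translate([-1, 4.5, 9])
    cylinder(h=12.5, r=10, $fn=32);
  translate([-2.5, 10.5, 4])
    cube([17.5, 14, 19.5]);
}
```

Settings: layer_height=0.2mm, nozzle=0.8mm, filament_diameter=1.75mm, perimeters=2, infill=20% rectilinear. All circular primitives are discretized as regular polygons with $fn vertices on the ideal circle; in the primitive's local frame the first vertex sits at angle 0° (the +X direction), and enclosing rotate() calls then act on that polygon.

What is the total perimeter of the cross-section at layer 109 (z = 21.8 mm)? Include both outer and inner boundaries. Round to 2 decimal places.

At z = 21.8 mm: the cube is present — its section is the full 14.5×16 rectangle (perimeter 61.00 mm); the cylinder at (-1, 4.5) is absent (z outside [9, 21.5]); the 17.5×14 cube at (-2.5, 10.5) contributes its full rectangle (perimeter 63.00 mm); Subtracting the remaining from the first: starting from the 14.5×16 cube, the 17.5×14 cube at (-2.5, 10.5) partially overlaps it — only the 79.75 mm² overlap (of its 245.00 mm²) is removed, clipping the outline — boundary = 50.00 mm. Overall, the cross-section is a single solid region. Total boundary length (outer) = 50.00 mm.

50.00 mm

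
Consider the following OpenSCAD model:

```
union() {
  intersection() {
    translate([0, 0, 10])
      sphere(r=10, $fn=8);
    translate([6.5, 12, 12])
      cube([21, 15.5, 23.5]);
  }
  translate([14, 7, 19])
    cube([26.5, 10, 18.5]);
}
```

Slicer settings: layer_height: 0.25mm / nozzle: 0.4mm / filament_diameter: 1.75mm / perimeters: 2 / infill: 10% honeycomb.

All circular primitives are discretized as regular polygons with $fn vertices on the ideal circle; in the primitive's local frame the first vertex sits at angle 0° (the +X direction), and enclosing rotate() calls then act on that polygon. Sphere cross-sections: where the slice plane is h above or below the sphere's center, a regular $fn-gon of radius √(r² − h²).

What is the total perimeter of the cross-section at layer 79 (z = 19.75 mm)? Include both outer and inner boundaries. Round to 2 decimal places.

At z = 19.75 mm: the sphere: section is a regular 8-gon, circumradius = √(r²−h²) = √(10²−9.75²) = 2.222 (perimeter = 2·8·2.222·sin(180°/8) = 13.61 mm); the cube at (6.5, 12) is present — its section is the full 21×15.5 rectangle (perimeter 73.00 mm); Keeping only the common overlap: the 21×15.5 cube at (6.5, 12) does not overlap the r=10 sphere (empty) — nothing remains; the cube at (14, 7) (footprint 26.5×10) is included at this height (perimeter 73.00 mm); Combining (union): only the 26.5×10 cube at (14, 7) is present, so the union is just that shape — boundary = 73.00 mm. Overall, the cross-section is a single solid region. Total boundary length (outer) = 73.00 mm.

73.00 mm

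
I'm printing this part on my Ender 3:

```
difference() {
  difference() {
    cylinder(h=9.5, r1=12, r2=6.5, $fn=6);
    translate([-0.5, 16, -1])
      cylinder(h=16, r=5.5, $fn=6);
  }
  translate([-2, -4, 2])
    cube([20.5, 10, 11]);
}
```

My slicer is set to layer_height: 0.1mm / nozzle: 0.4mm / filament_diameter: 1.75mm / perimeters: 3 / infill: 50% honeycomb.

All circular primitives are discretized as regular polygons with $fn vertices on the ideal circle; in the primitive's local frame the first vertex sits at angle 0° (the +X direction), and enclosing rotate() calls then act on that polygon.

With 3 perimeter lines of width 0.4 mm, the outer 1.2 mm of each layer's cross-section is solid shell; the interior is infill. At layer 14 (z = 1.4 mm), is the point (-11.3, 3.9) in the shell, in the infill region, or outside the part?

At z = 1.4 mm: the cone (r1=12→r2=6.5) has section circumradius 11.189 here — a regular 6-gon; the cylinder at (-0.5, 16): section is a regular 6-gon, circumradius r=5.5; Taking the first minus the rest: starting from the cone, the r=5.5 cylinder at (-0.5, 16) misses the remaining region (no effect) — 1 connected region; the cube at (-2, -4) does not reach this height (z outside [2, 13]); Subtracting the remaining from the first: none of the subtracted shapes is present at this height, so the result so far is unchanged — 1 connected region. Overall, the cross-section is a single solid region. The nearest boundary edge runs (-11.19, 0.00)→(-5.59, 9.69); distance from the point to it = 2.05 mm. The point is not inside any of the regions above, so it lies outside the cross-section (2.05 mm from the nearest boundary).

outside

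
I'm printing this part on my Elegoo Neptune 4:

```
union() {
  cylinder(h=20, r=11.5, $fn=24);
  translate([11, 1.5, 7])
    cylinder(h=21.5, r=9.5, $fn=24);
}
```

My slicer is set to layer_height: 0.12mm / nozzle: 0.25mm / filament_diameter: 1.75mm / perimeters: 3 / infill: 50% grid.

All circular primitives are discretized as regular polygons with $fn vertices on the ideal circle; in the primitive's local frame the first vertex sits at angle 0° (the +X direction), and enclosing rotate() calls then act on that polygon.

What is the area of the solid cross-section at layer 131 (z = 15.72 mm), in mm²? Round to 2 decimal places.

570.20 mm²

At z = 15.72 mm: the r=11.5 cylinder gives a regular 24-gon of circumradius 11.5 (constant along its height) (area = (24/2)·11.500²·sin(360°/24) = 410.75 mm²); the r=9.5 cylinder at (11, 1.5) contributes a regular 24-gon of circumradius 9.5 (area = (24/2)·9.500²·sin(360°/24) = 280.30 mm²); Merging all regions: the regions partially overlap — summed areas 691.05 mm² minus the doubly-counted overlap 120.85 mm² gives 570.20 mm² — area = 570.20 mm². Overall, the cross-section is a single solid region. Net area = 570.20 mm².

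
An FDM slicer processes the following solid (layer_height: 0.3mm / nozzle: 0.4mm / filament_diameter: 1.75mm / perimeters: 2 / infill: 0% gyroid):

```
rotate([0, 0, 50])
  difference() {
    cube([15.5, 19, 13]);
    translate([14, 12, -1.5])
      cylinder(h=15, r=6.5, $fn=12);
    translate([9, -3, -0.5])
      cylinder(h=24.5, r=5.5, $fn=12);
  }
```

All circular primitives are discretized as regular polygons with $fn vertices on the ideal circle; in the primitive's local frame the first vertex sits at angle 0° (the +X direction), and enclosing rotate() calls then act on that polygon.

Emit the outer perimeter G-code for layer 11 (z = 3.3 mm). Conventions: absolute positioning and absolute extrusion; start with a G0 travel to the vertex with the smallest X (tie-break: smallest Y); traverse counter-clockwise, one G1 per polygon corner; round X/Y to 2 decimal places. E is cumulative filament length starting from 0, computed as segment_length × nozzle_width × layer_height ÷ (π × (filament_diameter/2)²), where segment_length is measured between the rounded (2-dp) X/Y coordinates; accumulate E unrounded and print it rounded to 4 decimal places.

G0 X-14.55 Y12.21 Z3.30
G1 X0.00 Y0.00 E0.9476
G1 X2.88 Y3.44 E1.1715
G1 X2.67 Y5.92 E1.2956
G1 X3.87 Y8.50 E1.4376
G1 X6.20 Y10.13 E1.5795
G1 X8.69 Y10.35 E1.7042
G1 X9.96 Y11.87 E1.8030
G1 X5.44 Y15.67 E2.0976
G1 X4.79 Y14.26 E2.1751
G1 X2.03 Y12.33 E2.3431
G1 X-1.32 Y12.04 E2.5108
G1 X-4.37 Y13.46 E2.6787
G1 X-6.30 Y16.21 E2.8463
G1 X-6.59 Y19.57 E3.0146
G1 X-5.17 Y22.62 E3.1824
G1 X-3.90 Y23.51 E3.2598
G1 X-4.59 Y24.09 E3.3047
G1 X-14.55 Y12.21 E4.0782

At z = 3.3 mm: the 15.5×19 cube contributes its full rectangle; the cylinder at (14, 12): section is a regular 12-gon, circumradius r=6.5; the cylinder at (9, -3): section is a regular 12-gon, circumradius r=5.5; Taking the first minus the rest: starting from the 15.5×19 cube, the r=6.5 cylinder at (14, 12) partially overlaps it — only the 82.27 mm² overlap (of its 126.75 mm²) is removed, clipping the outline; the r=5.5 cylinder at (9, -3) partially overlaps it — only the 14.83 mm² overlap (of its 90.75 mm²) is removed, clipping the outline — 1 connected region; (rotated 50° about Z; rotation is an isometry so areas/perimeters/island counts are preserved). The outline is a single polygon with 18 vertices. Extrusion per mm of travel: 0.4 × 0.3 / (π × 0.875²) = 0.049890. Accumulating E over each segment gives final E = 4.0782.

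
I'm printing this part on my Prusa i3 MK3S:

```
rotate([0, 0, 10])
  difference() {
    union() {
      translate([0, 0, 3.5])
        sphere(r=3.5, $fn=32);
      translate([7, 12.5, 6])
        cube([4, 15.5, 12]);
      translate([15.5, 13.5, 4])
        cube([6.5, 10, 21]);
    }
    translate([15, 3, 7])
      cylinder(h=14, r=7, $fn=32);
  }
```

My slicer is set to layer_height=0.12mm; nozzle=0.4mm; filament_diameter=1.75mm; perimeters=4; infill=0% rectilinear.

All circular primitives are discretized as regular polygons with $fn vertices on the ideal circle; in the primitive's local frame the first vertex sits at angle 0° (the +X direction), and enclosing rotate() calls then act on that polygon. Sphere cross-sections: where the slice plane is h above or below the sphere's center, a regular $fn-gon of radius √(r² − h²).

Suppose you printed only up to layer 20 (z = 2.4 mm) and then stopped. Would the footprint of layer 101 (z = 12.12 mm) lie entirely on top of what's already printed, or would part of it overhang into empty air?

Compare the two slices. At z = 2.4: the sphere: section is a regular 32-gon, circumradius = √(r²−h²) = √(3.5²−1.1²) = 3.323 (area = (32/2)·3.323²·sin(360°/32) = 34.46 mm²); the cube at (7, 12.5) is absent (z outside [6, 18]); the cube at (15.5, 13.5) is not intersected at this z (z outside [4, 25]); Taking the union: only the r=3.5 sphere is present, so the union is just that shape — area = 34.46 mm²; the cylinder at (15, 3) is not intersected at this z (z outside [7, 21]); Taking the first minus the rest: none of the subtracted shapes is present at this height, so that combined region is unchanged — area = 34.46 mm²; (whole slice rotated 10° about Z — lengths, areas and connectivity unchanged). At z = 12.12: the sphere is not intersected at this z (|z−center|=8.620 > r=3.5); the cube at (7, 12.5) is present — its section is the full 4×15.5 rectangle (area 62.00 mm²); the cube at (15.5, 13.5) is present — its section is the full 6.5×10 rectangle (area 65.00 mm²); Combining (union): the 2 present regions are separate (no shared area or edge), so areas and boundary lengths simply add and each stays a separate island — area = 127.00 mm²; the r=7 cylinder at (15, 3) gives a regular 32-gon of circumradius 7 (constant along its height) (area = (32/2)·7.000²·sin(360°/32) = 152.95 mm²); Taking the first minus the rest: starting from that combined region (127.00 mm²), the r=7 cylinder at (15, 3) misses the remaining region (no effect) — area = 127.00 mm²; (rotated 10° about Z; rotation is an isometry so areas/perimeters/island counts are preserved). Checking containment: at z = 12.12 the cross-section extends beyond the z = 2.4 cross-section by about 127.00 mm².

part overhangs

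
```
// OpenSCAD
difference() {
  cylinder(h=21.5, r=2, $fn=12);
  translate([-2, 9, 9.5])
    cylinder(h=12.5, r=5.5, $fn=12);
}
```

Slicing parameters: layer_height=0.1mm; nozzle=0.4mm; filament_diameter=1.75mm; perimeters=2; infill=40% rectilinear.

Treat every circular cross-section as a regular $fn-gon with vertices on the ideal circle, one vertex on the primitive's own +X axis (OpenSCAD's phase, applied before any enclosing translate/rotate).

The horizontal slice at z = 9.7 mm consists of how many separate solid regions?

At z = 9.7 mm: the cylinder: section is a regular 12-gon, circumradius r=2; the cylinder at (-2, 9): section is a regular 12-gon, circumradius r=5.5; After the difference (first − rest): starting from the r=2 cylinder, the r=5.5 cylinder at (-2, 9) misses the remaining region (no effect) — 1 connected region. The result has 1 disconnected region.

1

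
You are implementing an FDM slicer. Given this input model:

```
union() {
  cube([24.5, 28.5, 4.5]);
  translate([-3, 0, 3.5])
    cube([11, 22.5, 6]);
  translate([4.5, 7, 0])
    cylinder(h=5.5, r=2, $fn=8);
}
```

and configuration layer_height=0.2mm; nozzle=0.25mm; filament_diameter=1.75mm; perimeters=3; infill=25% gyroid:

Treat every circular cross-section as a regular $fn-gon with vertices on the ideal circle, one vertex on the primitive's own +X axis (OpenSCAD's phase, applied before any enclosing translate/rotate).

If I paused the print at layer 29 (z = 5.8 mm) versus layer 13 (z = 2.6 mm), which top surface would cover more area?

layer 13 (z = 2.6 mm)

Layer 29 (z = 5.8): the cube is absent (z outside [0, 4.5]); the cube at (-3, 0) is present — its section is the full 11×22.5 rectangle (area 247.50 mm²); the cylinder at (4.5, 7) does not reach this height (z outside [0, 5.5]); Taking the union: only the 11×22.5 cube at (-3, 0) is present, so the union is just that shape — area = 247.50 mm². So its area = 247.50 mm². Layer 13 (z = 2.6): the cube is present — its section is the full 24.5×28.5 rectangle (area 698.25 mm²); the cube at (-3, 0) does not reach this height (z outside [3.5, 9.5]); the cylinder at (4.5, 7): section is a regular 8-gon, circumradius r=2 (area = (8/2)·2.000²·sin(360°/8) = 11.31 mm²); Taking the union: the r=2 cylinder at (4.5, 7) lies entirely inside the 24.5×28.5 cube, so the union is just the 24.5×28.5 cube — area = 698.25 mm². So its area = 698.25 mm². Layer 13 is larger (698.25 vs 247.50 mm²).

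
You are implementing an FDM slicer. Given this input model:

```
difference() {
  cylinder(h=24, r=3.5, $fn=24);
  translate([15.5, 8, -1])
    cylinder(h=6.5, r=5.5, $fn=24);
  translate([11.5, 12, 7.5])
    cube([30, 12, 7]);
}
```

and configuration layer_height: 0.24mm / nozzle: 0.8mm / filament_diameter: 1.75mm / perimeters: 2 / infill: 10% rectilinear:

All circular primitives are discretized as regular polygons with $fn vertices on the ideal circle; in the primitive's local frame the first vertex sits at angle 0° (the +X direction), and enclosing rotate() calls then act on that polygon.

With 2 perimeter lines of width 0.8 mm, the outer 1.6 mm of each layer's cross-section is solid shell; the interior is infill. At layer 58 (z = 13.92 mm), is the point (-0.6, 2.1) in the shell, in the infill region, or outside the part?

At z = 13.92 mm: the cylinder: section is a regular 24-gon, circumradius r=3.5; the cylinder at (15.5, 8) is not intersected at this z (z outside [-1, 5.5]); the cube at (11.5, 12) (footprint 30×12) is included at this height; Taking the first minus the rest: starting from the r=3.5 cylinder, the 30×12 cube at (11.5, 12) misses the remaining region (no effect) — 1 connected region. Overall, the cross-section is a single solid region. The nearest boundary edge runs (-1.75, 3.03)→(-0.91, 3.38); distance from the point to it = 1.30 mm. The point is inside the cross-section, 1.30 mm from the nearest boundary — within the 1.6 mm shell band (2 × 0.8).

shell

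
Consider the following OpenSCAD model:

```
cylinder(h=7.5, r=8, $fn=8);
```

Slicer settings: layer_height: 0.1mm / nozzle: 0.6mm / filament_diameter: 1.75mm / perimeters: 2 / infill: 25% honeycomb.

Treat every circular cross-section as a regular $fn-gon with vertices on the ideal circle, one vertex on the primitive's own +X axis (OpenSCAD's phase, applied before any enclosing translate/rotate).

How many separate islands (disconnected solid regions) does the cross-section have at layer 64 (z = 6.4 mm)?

At z = 6.4 mm: the r=8 cylinder gives a regular 8-gon of circumradius 8 (constant along its height). Overall, the cross-section is a single solid region. Island count = 1.

1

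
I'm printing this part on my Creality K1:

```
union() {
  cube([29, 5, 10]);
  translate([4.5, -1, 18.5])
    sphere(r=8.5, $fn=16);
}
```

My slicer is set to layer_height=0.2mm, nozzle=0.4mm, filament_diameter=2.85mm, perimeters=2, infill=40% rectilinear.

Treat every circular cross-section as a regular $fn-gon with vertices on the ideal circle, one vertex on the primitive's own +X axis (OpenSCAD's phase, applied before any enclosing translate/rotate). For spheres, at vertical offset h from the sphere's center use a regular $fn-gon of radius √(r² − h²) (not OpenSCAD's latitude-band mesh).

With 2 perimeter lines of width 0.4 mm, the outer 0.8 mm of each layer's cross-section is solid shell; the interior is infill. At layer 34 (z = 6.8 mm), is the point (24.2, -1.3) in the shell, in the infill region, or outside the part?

At z = 6.8 mm: the 29×5 cube contributes its full rectangle; the sphere at (4.5, -1) is absent (|z−center|=11.700 > r=8.5); Combining (union): only the 29×5 cube is present, so the union is just that shape — 1 connected region. Overall, the cross-section is a single solid region. The nearest boundary edge runs (0.00, 0.00)→(29.00, 0.00); distance from the point to it = 1.30 mm. The point is not inside any of the regions above, so it lies outside the cross-section (1.30 mm from the nearest boundary).

outside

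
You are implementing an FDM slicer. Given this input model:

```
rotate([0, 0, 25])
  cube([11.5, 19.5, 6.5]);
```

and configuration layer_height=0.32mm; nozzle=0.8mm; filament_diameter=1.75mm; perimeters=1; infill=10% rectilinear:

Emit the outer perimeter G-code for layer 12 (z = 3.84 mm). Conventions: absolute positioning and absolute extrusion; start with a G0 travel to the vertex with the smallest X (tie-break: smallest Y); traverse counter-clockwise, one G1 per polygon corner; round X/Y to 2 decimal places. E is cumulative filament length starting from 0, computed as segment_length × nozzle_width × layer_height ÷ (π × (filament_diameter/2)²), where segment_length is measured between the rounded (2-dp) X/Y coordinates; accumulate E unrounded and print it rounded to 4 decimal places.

At z = 3.84 mm: the cube is present — its section is the full 11.5×19.5 rectangle; (rotated 25° about Z; rotation is an isometry so areas/perimeters/island counts are preserved). The outline is a single polygon with 4 vertices. Extrusion per mm of travel: 0.8 × 0.32 / (π × 0.875²) = 0.106432. Accumulating E over each segment gives final E = 6.5976.

G0 X-8.24 Y17.67 Z3.84
G1 X0.00 Y0.00 E2.0751
G1 X10.42 Y4.86 E3.2988
G1 X2.18 Y22.53 E5.3739
G1 X-8.24 Y17.67 E6.5976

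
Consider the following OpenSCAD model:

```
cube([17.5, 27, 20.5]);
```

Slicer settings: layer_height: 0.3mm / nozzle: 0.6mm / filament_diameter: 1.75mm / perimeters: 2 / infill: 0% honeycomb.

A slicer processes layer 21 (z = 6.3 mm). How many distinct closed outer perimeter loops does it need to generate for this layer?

1

At z = 6.3 mm: the 17.5×27 cube contributes its full rectangle. The result has 1 disconnected region.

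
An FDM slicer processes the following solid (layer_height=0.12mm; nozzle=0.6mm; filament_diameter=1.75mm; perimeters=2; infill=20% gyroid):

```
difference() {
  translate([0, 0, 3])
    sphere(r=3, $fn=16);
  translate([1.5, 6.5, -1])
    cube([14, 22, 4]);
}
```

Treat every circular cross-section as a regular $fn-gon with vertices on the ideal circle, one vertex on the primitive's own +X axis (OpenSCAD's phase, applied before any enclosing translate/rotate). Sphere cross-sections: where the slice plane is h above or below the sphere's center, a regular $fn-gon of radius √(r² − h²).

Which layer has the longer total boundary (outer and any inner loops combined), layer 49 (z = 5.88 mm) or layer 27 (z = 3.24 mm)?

layer 27 (z = 3.24 mm)

Layer 49 (z = 5.88): the r=3 sphere contributes a regular 16-gon of circumradius √(3²−2.88²) = 0.840 (perimeter = 2·16·0.840·sin(180°/16) = 5.24 mm); the cube at (1.5, 6.5) is not intersected at this z (z outside [-1, 3]); Subtracting the remaining from the first: none of the subtracted shapes is present at this height, so the r=3 sphere is unchanged — boundary = 5.24 mm. So its perimeter = 5.24 mm. Layer 27 (z = 3.24): the sphere: section is a regular 16-gon, circumradius = √(r²−h²) = √(3²−0.24²) = 2.990 (perimeter = 2·16·2.990·sin(180°/16) = 18.67 mm); the cube at (1.5, 6.5) does not reach this height (z outside [-1, 3]); Subtracting the remaining from the first: none of the subtracted shapes is present at this height, so the r=3 sphere is unchanged — boundary = 18.67 mm. So its perimeter = 18.67 mm. Layer 27 is larger (18.67 vs 5.24 mm).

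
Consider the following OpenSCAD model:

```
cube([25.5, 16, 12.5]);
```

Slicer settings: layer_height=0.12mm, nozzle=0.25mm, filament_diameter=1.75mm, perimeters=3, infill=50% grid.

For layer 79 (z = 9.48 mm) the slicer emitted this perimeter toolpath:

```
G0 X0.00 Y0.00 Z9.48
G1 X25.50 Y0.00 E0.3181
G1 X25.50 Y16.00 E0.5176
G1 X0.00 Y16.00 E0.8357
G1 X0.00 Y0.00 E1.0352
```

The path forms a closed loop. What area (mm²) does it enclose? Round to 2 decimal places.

Apply the shoelace formula to the sequence of (X, Y) vertices; enclosed area = 408.00 mm².

408.00 mm²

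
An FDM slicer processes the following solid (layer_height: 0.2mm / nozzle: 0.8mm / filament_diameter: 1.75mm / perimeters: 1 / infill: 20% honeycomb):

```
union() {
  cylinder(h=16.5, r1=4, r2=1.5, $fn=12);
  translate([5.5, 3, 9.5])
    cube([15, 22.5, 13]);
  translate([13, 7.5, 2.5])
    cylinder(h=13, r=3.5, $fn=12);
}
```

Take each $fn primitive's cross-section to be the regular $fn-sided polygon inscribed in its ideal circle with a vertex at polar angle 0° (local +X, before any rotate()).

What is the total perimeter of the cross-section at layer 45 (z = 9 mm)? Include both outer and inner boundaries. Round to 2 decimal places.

38.12 mm

At z = 9 mm: the cone contributes a regular 12-gon of circumradius 2.636 (interpolated between r1=4 and r2=1.5 at t=0.545) (perimeter = 2·12·2.636·sin(180°/12) = 16.38 mm); the cube at (5.5, 3) does not reach this height (z outside [9.5, 22.5]); the cylinder at (13, 7.5): section is a regular 12-gon, circumradius r=3.5 (perimeter = 2·12·3.500·sin(180°/12) = 21.74 mm); Merging all regions: the 2 present regions are separate (no shared area or edge), so areas and boundary lengths simply add and each stays a separate island — boundary = 38.12 mm. Overall, the cross-section has 2 separate islands. Total boundary length (outer) = 38.12 mm.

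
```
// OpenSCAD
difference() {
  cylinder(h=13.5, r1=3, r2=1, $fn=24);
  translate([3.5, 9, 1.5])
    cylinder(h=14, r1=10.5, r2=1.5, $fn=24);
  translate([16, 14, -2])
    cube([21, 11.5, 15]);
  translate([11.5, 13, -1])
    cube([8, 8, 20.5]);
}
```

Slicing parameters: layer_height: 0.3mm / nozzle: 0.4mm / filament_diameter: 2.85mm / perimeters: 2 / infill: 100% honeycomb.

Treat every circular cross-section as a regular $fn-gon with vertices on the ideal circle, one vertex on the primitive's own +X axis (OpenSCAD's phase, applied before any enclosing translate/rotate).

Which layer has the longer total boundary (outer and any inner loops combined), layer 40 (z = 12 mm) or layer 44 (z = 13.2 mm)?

layer 40 (z = 12 mm)

Layer 40 (z = 12): the cone (r1=3→r2=1) has section circumradius 1.222 here — a regular 24-gon (perimeter = 2·24·1.222·sin(180°/24) = 7.66 mm); the cone at (3.5, 9): at t=0.750 of its height the radius interpolates to r₁+(r₂−r₁)t = 3.750, giving a regular 24-gon of that circumradius (perimeter = 2·24·3.750·sin(180°/24) = 23.49 mm); the cube at (16, 14) (footprint 21×11.5) is included at this height (perimeter 65.00 mm); the cube at (11.5, 13) (footprint 8×8) is included at this height (perimeter 32.00 mm); Taking the first minus the rest: starting from the cone, the cone at (3.5, 9) misses the remaining region (no effect); the 21×11.5 cube at (16, 14) misses the remaining region (no effect); the 8×8 cube at (11.5, 13) misses the remaining region (no effect) — boundary = 7.66 mm. So its perimeter = 7.66 mm. Layer 44 (z = 13.2): the cone (r1=3→r2=1) has section circumradius 1.044 here — a regular 24-gon (perimeter = 2·24·1.044·sin(180°/24) = 6.54 mm); the cone at (3.5, 9) contributes a regular 24-gon of circumradius 2.979 (interpolated between r1=10.5 and r2=1.5 at t=0.836) (perimeter = 2·24·2.979·sin(180°/24) = 18.66 mm); the cube at (16, 14) does not reach this height (z outside [-2, 13]); the cube at (11.5, 13) is present — its section is the full 8×8 rectangle (perimeter 32.00 mm); After the difference (first − rest): starting from the cone, the cone at (3.5, 9) misses the remaining region (no effect); the 8×8 cube at (11.5, 13) misses the remaining region (no effect) — boundary = 6.54 mm. So its perimeter = 6.54 mm. Layer 40 is larger (7.66 vs 6.54 mm).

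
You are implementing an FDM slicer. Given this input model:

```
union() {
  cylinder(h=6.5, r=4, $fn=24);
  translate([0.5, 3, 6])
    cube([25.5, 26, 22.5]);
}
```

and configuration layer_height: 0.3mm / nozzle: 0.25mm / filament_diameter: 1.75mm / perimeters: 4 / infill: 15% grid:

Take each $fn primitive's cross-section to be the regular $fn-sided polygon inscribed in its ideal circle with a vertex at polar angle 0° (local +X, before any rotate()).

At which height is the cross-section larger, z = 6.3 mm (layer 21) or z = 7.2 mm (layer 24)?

Layer 21 (z = 6.3): the cylinder: section is a regular 24-gon, circumradius r=4 (area = (24/2)·4.000²·sin(360°/24) = 49.69 mm²); the cube at (0.5, 3) (footprint 25.5×26) is included at this height (area 663.00 mm²); Combining (union): the regions partially overlap — summed areas 712.69 mm² minus the doubly-counted overlap 1.26 mm² gives 711.43 mm² — area = 711.43 mm². So its area = 711.43 mm². Layer 24 (z = 7.2): the cylinder does not reach this height (z outside [0, 6.5]); the cube at (0.5, 3) is present — its section is the full 25.5×26 rectangle (area 663.00 mm²); Merging all regions: only the 25.5×26 cube at (0.5, 3) is present, so the union is just that shape — area = 663.00 mm². So its area = 663.00 mm². Layer 21 is larger (711.43 vs 663.00 mm²).

layer 21 (z = 6.3 mm)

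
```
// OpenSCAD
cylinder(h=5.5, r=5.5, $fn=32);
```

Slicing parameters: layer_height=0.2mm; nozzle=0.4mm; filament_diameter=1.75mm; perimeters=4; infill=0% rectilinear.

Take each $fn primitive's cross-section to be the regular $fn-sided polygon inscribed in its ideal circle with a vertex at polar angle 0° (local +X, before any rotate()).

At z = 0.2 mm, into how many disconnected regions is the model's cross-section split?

1

At z = 0.2 mm: the cylinder: section is a regular 32-gon, circumradius r=5.5. The result has 1 disconnected region.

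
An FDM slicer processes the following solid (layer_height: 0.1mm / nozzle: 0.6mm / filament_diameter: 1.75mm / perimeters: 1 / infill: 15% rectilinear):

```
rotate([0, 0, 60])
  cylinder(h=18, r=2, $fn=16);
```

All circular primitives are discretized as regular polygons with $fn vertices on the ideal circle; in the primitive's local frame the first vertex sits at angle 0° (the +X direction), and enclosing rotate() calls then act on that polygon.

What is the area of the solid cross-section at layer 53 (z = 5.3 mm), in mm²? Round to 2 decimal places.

12.25 mm²

At z = 5.3 mm: the cylinder: section is a regular 16-gon, circumradius r=2 (area = (16/2)·2.000²·sin(360°/16) = 12.25 mm²); (rotated 60° about Z; rotation is an isometry so areas/perimeters/island counts are preserved). Overall, the cross-section is a single solid region. Net area = 12.25 mm².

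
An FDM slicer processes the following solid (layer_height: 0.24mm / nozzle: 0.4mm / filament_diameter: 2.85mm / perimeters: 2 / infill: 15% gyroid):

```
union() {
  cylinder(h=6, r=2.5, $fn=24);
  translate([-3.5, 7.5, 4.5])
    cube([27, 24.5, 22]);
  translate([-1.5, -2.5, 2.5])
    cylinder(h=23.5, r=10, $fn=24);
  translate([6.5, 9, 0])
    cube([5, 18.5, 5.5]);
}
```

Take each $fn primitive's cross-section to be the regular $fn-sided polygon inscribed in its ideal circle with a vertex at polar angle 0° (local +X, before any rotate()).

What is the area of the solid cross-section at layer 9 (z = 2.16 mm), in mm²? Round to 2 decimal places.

111.91 mm²

At z = 2.16 mm: the cylinder: section is a regular 24-gon, circumradius r=2.5 (area = (24/2)·2.500²·sin(360°/24) = 19.41 mm²); the cube at (-3.5, 7.5) does not reach this height (z outside [4.5, 26.5]); the cylinder at (-1.5, -2.5) does not reach this height (z outside [2.5, 26]); the cube at (6.5, 9) is present — its section is the full 5×18.5 rectangle (area 92.50 mm²); Taking the union: the 2 present regions are separate (no shared area or edge), so areas and boundary lengths simply add and each stays a separate island — area = 111.91 mm². Overall, the cross-section has 2 separate islands. Net area = 111.91 mm².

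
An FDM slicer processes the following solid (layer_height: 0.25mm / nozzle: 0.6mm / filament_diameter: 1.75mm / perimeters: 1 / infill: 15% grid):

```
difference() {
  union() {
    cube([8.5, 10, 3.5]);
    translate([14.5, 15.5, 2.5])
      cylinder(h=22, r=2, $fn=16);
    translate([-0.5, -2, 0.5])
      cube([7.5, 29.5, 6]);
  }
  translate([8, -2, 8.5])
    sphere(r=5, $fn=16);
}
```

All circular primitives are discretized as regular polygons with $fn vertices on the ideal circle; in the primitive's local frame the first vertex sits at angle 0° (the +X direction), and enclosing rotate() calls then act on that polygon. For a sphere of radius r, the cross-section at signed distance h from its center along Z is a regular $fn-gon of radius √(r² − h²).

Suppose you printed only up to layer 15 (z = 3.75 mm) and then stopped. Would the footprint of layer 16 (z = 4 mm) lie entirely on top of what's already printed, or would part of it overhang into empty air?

entirely on top

Compare the two slices. At z = 3.75: the cube does not reach this height (z outside [0, 3.5]); the cylinder at (14.5, 15.5): section is a regular 16-gon, circumradius r=2 (area = (16/2)·2.000²·sin(360°/16) = 12.25 mm²); the cube at (-0.5, -2) is present — its section is the full 7.5×29.5 rectangle (area 221.25 mm²); Merging all regions: the 2 present regions are separate (no shared area or edge), so areas and boundary lengths simply add and each stays a separate island — area = 233.50 mm²; the sphere at (8, -2): section is a regular 16-gon, circumradius = √(r²−h²) = √(5²−4.75²) = 1.561 (area = (16/2)·1.561²·sin(360°/16) = 7.46 mm²); Taking the first minus the rest: starting from that combined region (233.50 mm²), the r=5 sphere at (8, -2) partially overlaps it — only the 0.44 mm² overlap (of its 7.46 mm²) is removed, clipping the outline — area = 233.05 mm². At z = 4: the cube is absent (z outside [0, 3.5]); the cylinder at (14.5, 15.5): section is a regular 16-gon, circumradius r=2 (area = (16/2)·2.000²·sin(360°/16) = 12.25 mm²); the cube at (-0.5, -2) is present — its section is the full 7.5×29.5 rectangle (area 221.25 mm²); Taking the union: the 2 present regions are separate (no shared area or edge), so areas and boundary lengths simply add and each stays a separate island — area = 233.50 mm²; the r=5 sphere at (8, -2) contributes a regular 16-gon of circumradius √(5²−4.5²) = 2.179 (area = (16/2)·2.179²·sin(360°/16) = 14.54 mm²); Subtracting the remaining from the first: starting from the result so far (233.50 mm²), the r=5 sphere at (8, -2) partially overlaps it — only the 1.56 mm² overlap (of its 14.54 mm²) is removed, clipping the outline — area = 231.93 mm². Checking containment: the cross-section at z = 4 is a subset of the cross-section at z = 3.75.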